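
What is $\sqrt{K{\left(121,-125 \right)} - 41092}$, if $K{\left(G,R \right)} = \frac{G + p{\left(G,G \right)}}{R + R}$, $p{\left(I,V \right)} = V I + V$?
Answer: $\frac{i \sqrt{102878830}}{50} \approx 202.86 i$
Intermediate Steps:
$p{\left(I,V \right)} = V + I V$ ($p{\left(I,V \right)} = I V + V = V + I V$)
$K{\left(G,R \right)} = \frac{G + G \left(1 + G\right)}{2 R}$ ($K{\left(G,R \right)} = \frac{G + G \left(1 + G\right)}{R + R} = \frac{G + G \left(1 + G\right)}{2 R}$)
$\sqrt{K{\left(121,-125 \right)} - 41092} = \sqrt{\frac{1}{2} \cdot 121 \frac{1}{-125} \left(2 + 121\right) - 41092} = \sqrt{\frac{1}{2} \cdot 121 \left(- \frac{1}{125}\right) 123 - 41092} = \sqrt{- \frac{14883}{250} - 41092} = \sqrt{- \frac{10287883}{250}} = \frac{i \sqrt{102878830}}{50}$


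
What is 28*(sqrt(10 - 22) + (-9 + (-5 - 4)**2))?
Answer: 2016 + 56*I*sqrt(3) ≈ 2016.0 + 96.995*I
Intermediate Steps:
28*(sqrt(10 - 22) + (-9 + (-5 - 4)**2)) = 28*(sqrt(-12) + (-9 + (-9)**2)) = 28*(2*I*sqrt(3) + (-9 + 81)) = 28*(2*I*sqrt(3) + 72) = 28*(72 + 2*I*sqrt(3)) = 2016 + 56*I*sqrt(3)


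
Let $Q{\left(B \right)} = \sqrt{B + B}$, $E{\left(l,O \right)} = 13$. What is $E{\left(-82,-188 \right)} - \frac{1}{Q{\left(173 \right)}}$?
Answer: $13 - \frac{\sqrt{346}}{346} \approx 12.946$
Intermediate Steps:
$Q{\left(B \right)} = \sqrt{2} \sqrt{B}$ ($Q{\left(B \right)} = \sqrt{2 B} = \sqrt{2} \sqrt{B}$)
$E{\left(-82,-188 \right)} - \frac{1}{Q{\left(173 \right)}} = 13 - \frac{1}{\sqrt{2} \sqrt{173}} = 13 - \frac{1}{\sqrt{346}} = 13 - \frac{\sqrt{346}}{346}$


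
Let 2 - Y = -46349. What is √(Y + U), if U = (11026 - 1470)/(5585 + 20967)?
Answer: 3*√226931334514/6638 ≈ 215.29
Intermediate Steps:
Y = 46351 (Y = 2 - 1*(-46349) = 2 + 46349 = 46351)
U = 2389/6638 (U = 9556/26552 = 9556*(1/26552) = 2389/6638 ≈ 0.35990)
√(Y + U) = √(46351 + 2389/6638) = √(307680327/6638) = 3*√226931334514/6638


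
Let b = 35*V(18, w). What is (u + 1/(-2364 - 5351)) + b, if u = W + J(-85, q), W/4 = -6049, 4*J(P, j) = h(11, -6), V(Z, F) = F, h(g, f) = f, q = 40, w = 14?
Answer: -365806727/15430 ≈ -23708.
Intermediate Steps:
J(P, j) = -3/2 (J(P, j) = (¼)*(-6) = -3/2)
W = -24196 (W = 4*(-6049) = -24196)
u = -48395/2 (u = -24196 - 3/2 = -48395/2 ≈ -24198.)
b = 490 (b = 35*14 = 490)
(u + 1/(-2364 - 5351)) + b = (-48395/2 + 1/(-2364 - 5351)) + 490 = (-48395/2 + 1/(-7715)) + 490 = (-48395/2 - 1/7715) + 490 = -373367427/15430 + 490 = -365806727/15430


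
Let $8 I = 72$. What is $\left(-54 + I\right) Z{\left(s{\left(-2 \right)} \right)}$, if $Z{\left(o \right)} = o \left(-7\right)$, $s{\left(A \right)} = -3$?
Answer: $-945$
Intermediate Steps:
$I = 9$ ($I = \frac{1}{8} \cdot 72 = 9$)
$Z{\left(o \right)} = - 7 o$
$\left(-54 + I\right) Z{\left(s{\left(-2 \right)} \right)} = \left(-54 + 9\right) \left(\left(-7\right) \left(-3\right)\right) = \left(-45\right) 21 = -945$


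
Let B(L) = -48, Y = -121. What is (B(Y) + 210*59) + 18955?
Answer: 31297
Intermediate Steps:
(B(Y) + 210*59) + 18955 = (-48 + 210*59) + 18955 = (-48 + 12390) + 18955 = 12342 + 18955 = 31297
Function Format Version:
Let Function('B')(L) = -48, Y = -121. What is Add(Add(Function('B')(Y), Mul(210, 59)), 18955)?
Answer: 31297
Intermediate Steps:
Add(Add(Function('B')(Y), Mul(210, 59)), 18955) = Add(Add(-48, Mul(210, 59)), 18955) = Add(Add(-48, 12390), 18955) = Add(12342, 18955) = 31297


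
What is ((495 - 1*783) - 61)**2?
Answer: 121801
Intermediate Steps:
((495 - 1*783) - 61)**2 = ((495 - 783) - 61)**2 = (-288 - 61)**2 = (-349)**2 = 121801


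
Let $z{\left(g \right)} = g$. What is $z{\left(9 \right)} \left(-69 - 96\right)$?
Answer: $-1485$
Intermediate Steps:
$z{\left(9 \right)} \left(-69 - 96\right) = 9 \left(-69 - 96\right) = 9 \left(-165\right) = -1485$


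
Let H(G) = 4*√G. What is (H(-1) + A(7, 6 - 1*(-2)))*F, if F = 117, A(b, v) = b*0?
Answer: 468*I ≈ 468.0*I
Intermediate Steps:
A(b, v) = 0
(H(-1) + A(7, 6 - 1*(-2)))*F = (4*√(-1) + 0)*117 = (4*I + 0)*117 = (4*I)*117 = 468*I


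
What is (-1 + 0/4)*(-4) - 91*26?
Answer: -2362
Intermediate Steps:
(-1 + 0/4)*(-4) - 91*26 = (-1 + 0*(1/4))*(-4) - 2366 = (-1 + 0)*(-4) - 2366 = -1*(-4) - 2366 = 4 - 2366 = -2362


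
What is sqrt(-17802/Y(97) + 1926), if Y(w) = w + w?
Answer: 3*sqrt(1917593)/97 ≈ 42.828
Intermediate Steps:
Y(w) = 2*w
sqrt(-17802/Y(97) + 1926) = sqrt(-17802/(2*97) + 1926) = sqrt(-17802/194 + 1926) = sqrt(-17802*1/194 + 1926) = sqrt(-8901/97 + 1926) = sqrt(177921/97) = 3*sqrt(1917593)/97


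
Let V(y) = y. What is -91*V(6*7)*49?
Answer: -187278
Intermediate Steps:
-91*V(6*7)*49 = -546*7*49 = -91*42*49 = -3822*49 = -187278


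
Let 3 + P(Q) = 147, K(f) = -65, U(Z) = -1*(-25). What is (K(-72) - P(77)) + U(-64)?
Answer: -184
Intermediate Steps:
U(Z) = 25
P(Q) = 144 (P(Q) = -3 + 147 = 144)
(K(-72) - P(77)) + U(-64) = (-65 - 1*144) + 25 = (-65 - 144) + 25 = -209 + 25 = -184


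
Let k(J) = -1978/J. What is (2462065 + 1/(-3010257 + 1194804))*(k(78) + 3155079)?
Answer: 549991374817485588848/70802667 ≈ 7.7679e+12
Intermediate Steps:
(2462065 + 1/(-3010257 + 1194804))*(k(78) + 3155079) = (2462065 + 1/(-3010257 + 1194804))*(-1978/78 + 3155079) = (2462065 + 1/(-1815453))*(-1978*1/78 + 3155079) = (2462065 - 1/1815453)*(-989/39 + 3155079) = (4469763290444/1815453)*(123047092/39) = 549991374817485588848/70802667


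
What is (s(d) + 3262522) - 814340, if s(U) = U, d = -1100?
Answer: 2447082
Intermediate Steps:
(s(d) + 3262522) - 814340 = (-1100 + 3262522) - 814340 = 3261422 - 814340 = 2447082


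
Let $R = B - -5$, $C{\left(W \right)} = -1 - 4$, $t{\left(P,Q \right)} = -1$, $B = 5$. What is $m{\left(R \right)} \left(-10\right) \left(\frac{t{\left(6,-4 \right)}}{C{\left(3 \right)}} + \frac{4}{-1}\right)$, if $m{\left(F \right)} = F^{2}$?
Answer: $3800$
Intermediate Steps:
$C{\left(W \right)} = -5$ ($C{\left(W \right)} = -1 - 4 = -5$)
$R = 10$ ($R = 5 - -5 = 5 + 5 = 10$)
$m{\left(R \right)} \left(-10\right) \left(\frac{t{\left(6,-4 \right)}}{C{\left(3 \right)}} + \frac{4}{-1}\right) = 10^{2} \left(-10\right) \left(- \frac{1}{-5} + \frac{4}{-1}\right) = 100 \left(-10\right) \left(\left(-1\right) \left(- \frac{1}{5}\right) + 4 \left(-1\right)\right) = - 1000 \left(\frac{1}{5} - 4\right) = \left(-1000\right) \left(- \frac{19}{5}\right) = 3800$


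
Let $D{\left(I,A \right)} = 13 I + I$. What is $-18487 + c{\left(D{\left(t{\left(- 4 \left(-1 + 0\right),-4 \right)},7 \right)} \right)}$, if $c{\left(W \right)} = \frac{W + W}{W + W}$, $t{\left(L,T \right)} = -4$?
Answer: $-18486$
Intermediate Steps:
$D{\left(I,A \right)} = 14 I$
$c{\left(W \right)} = 1$ ($c{\left(W \right)} = \frac{2 W}{2 W} = 2 W \frac{1}{2 W} = 1$)
$-18487 + c{\left(D{\left(t{\left(- 4 \left(-1 + 0\right),-4 \right)},7 \right)} \right)} = -18487 + 1 = -18486$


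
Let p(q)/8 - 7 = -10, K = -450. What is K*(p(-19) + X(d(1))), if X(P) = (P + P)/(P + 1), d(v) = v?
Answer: 10350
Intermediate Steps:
p(q) = -24 (p(q) = 56 + 8*(-10) = 56 - 80 = -24)
X(P) = 2*P/(1 + P) (X(P) = (2*P)/(1 + P) = 2*P/(1 + P))
K*(p(-19) + X(d(1))) = -450*(-24 + 2*1/(1 + 1)) = -450*(-24 + 2*1/2) = -450*(-24 + 2*1*(1/2)) = -450*(-24 + 1) = -450*(-23) = 10350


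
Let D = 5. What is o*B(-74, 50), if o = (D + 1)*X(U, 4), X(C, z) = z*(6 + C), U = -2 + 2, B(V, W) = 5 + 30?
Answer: 5040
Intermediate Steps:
B(V, W) = 35
U = 0
o = 144 (o = (5 + 1)*(4*(6 + 0)) = 6*(4*6) = 6*24 = 144)
o*B(-74, 50) = 144*35 = 5040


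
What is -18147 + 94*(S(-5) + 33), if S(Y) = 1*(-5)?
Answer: -15515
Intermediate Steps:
S(Y) = -5
-18147 + 94*(S(-5) + 33) = -18147 + 94*(-5 + 33) = -18147 + 94*28 = -18147 + 2632 = -15515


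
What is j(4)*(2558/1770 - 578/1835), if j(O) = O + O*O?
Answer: 1468348/64959 ≈ 22.604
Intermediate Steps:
j(O) = O + O**2
j(4)*(2558/1770 - 578/1835) = (4*(1 + 4))*(2558/1770 - 578/1835) = (4*5)*(2558*(1/1770) - 578*1/1835) = 20*(1279/885 - 578/1835) = 20*(367087/324795) = 1468348/64959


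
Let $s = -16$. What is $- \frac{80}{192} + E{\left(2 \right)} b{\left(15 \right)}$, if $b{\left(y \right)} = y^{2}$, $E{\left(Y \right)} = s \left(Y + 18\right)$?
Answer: $- \frac{864005}{12} \approx -72000.0$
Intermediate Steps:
$E{\left(Y \right)} = -288 - 16 Y$ ($E{\left(Y \right)} = - 16 \left(Y + 18\right) = - 16 \left(18 + Y\right) = -288 - 16 Y$)
$- \frac{80}{192} + E{\left(2 \right)} b{\left(15 \right)} = - \frac{80}{192} + \left(-288 - 32\right) 15^{2} = \left(-80\right) \frac{1}{192} + \left(-288 - 32\right) 225 = - \frac{5}{12} - 72000 = - \frac{864005}{12}$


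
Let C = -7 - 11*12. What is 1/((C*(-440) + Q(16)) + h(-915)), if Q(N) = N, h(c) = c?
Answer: 1/60261 ≈ 1.6594e-5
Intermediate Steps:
C = -139 (C = -7 - 132 = -139)
1/((C*(-440) + Q(16)) + h(-915)) = 1/((-139*(-440) + 16) - 915) = 1/((61160 + 16) - 915) = 1/(61176 - 915) = 1/60261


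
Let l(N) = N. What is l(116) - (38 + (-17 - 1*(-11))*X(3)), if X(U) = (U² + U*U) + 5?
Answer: 216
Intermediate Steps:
X(U) = 5 + 2*U² (X(U) = (U² + U²) + 5 = 2*U² + 5 = 5 + 2*U²)
l(116) - (38 + (-17 - 1*(-11))*X(3)) = 116 - (38 + (-17 - 1*(-11))*(5 + 2*3²)) = 116 - (38 + (-17 + 11)*(5 + 2*9)) = 116 - (38 - 6*(5 + 18)) = 116 - (38 - 6*23) = 116 - (38 - 138) = 116 - 1*(-100) = 116 + 100 = 216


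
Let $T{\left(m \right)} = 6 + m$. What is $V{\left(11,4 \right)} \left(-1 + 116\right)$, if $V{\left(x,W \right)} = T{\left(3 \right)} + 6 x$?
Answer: $8625$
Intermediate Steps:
$V{\left(x,W \right)} = 9 + 6 x$ ($V{\left(x,W \right)} = \left(6 + 3\right) + 6 x = 9 + 6 x$)
$V{\left(11,4 \right)} \left(-1 + 116\right) = \left(9 + 6 \cdot 11\right) \left(-1 + 116\right) = \left(9 + 66\right) 115 = 75 \cdot 115 = 8625$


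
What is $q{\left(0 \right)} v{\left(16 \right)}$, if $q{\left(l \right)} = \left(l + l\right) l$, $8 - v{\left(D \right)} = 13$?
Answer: $0$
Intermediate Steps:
$v{\left(D \right)} = -5$ ($v{\left(D \right)} = 8 - 13 = -5$)
$q{\left(l \right)} = 2 l^{2}$ ($q{\left(l \right)} = 2 l l = 2 l^{2}$)
$q{\left(0 \right)} v{\left(16 \right)} = 2 \cdot 0^{2} \left(-5\right) = 2 \cdot 0 \left(-5\right) = 0 \left(-5\right) = 0$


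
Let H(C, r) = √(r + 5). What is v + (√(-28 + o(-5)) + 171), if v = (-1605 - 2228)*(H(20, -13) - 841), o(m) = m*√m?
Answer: 3223724 + √(-28 - 5*I*√5) - 7666*I*√2 ≈ 3.2237e+6 - 10847.0*I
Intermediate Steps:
H(C, r) = √(5 + r)
o(m) = m^(3/2)
v = 3223553 - 7666*I*√2 (v = (-1605 - 2228)*(√(5 - 13) - 841) = -3833*(√(-8) - 841) = -3833*(2*I*√2 - 841) = -3833*(-841 + 2*I*√2) = 3223553 - 7666*I*√2 ≈ 3.2236e+6 - 10841.0*I)
v + (√(-28 + o(-5)) + 171) = (3223553 - 7666*I*√2) + (√(-28 + (-5)^(3/2)) + 171) = (3223553 - 7666*I*√2) + (√(-28 - 5*I*√5) + 171) = (3223553 - 7666*I*√2) + (171 + √(-28 - 5*I*√5)) = 3223724 + √(-28 - 5*I*√5) - 7666*I*√2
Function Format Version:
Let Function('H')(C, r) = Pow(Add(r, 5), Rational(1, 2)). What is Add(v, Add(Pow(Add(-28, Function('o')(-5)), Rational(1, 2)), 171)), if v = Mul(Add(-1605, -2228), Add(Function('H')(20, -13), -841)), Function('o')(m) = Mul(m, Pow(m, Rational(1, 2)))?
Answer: Add(3223724, Pow(Add(-28, Mul(-5, I, Pow(5, Rational(1, 2)))), Rational(1, 2)), Mul(-7666, I, Pow(2, Rational(1, 2)))) ≈ Add(3.2237e+6, Mul(-10847., I))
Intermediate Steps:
Function('H')(C, r) = Pow(Add(5, r), Rational(1, 2))
Function('o')(m) = Pow(m, Rational(3, 2))
v = Add(3223553, Mul(-7666, I, Pow(2, Rational(1, 2)))) (v = Mul(Add(-1605, -2228), Add(Pow(Add(5, -13), Rational(1, 2)), -841)) = Mul(-3833, Add(Pow(-8, Rational(1, 2)), -841)) = Mul(-3833, Add(Mul(2, I, Pow(2, Rational(1, 2))), -841)) = Mul(-3833, Add(-841, Mul(2, I, Pow(2, Rational(1, 2))))) = Add(3223553, Mul(-7666, I, Pow(2, Rational(1, 2)))) ≈ Add(3.2236e+6, Mul(-10841., I)))
Add(v, Add(Pow(Add(-28, Function('o')(-5)), Rational(1, 2)), 171)) = Add(Add(3223553, Mul(-7666, I, Pow(2, Rational(1, 2)))), Add(Pow(Add(-28, Pow(-5, Rational(3, 2))), Rational(1, 2)), 171)) = Add(Add(3223553, Mul(-7666, I, Pow(2, Rational(1, 2)))), Add(Pow(Add(-28, Mul(-5, I, Pow(5, Rational(1, 2)))), Rational(1, 2)), 171)) = Add(Add(3223553, Mul(-7666, I, Pow(2, Rational(1, 2)))), Add(171, Pow(Add(-28, Mul(-5, I, Pow(5, Rational(1, 2)))), Rational(1, 2)))) = Add(3223724, Pow(Add(-28, Mul(-5, I, Pow(5, Rational(1, 2)))), Rational(1, 2)), Mul(-7666, I, Pow(2, Rational(1, 2))))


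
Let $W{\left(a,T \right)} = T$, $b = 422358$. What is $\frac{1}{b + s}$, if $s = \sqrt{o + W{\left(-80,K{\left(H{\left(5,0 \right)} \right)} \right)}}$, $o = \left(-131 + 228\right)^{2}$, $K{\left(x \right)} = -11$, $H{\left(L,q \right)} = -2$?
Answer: $\frac{211179}{89193135383} - \frac{\sqrt{9398}}{178386270766} \approx 2.3671 \cdot 10^{-6}$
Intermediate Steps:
$o = 9409$ ($o = 97^{2} = 9409$)
$s = \sqrt{9398}$ ($s = \sqrt{9409 - 11} = \sqrt{9398} \approx 96.943$)
$\frac{1}{b + s} = \frac{1}{422358 + \sqrt{9398}}$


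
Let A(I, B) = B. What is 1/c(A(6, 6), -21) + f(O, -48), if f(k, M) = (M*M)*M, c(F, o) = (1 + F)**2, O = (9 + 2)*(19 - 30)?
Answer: -5419007/49 ≈ -1.1059e+5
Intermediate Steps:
O = -121 (O = 11*(-11) = -121)
f(k, M) = M**3 (f(k, M) = M**2*M = M**3)
1/c(A(6, 6), -21) + f(O, -48) = 1/((1 + 6)**2) + (-48)**3 = 1/(7**2) - 110592 = 1/49 - 110592 = -5419007/49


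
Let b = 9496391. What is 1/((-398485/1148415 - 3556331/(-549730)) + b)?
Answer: 126263635590/1199049625661096953 ≈ 1.0530e-7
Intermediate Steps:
1/((-398485/1148415 - 3556331/(-549730)) + b) = 1/((-398485/1148415 - 3556331/(-549730)) + 9496391) = 1/((-398485*1/1148415 - 3556331*(-1/549730)) + 9496391) = 1/((-79697/229683 + 3556331/549730) + 9496391) = 1/(773016941263/126263635590 + 9496391) = 1/(1199049625661096953/126263635590) = 126263635590/1199049625661096953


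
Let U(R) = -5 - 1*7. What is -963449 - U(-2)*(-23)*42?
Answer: -975041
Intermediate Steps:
U(R) = -12 (U(R) = -5 - 7 = -12)
-963449 - U(-2)*(-23)*42 = -963449 - (-12*(-23))*42 = -963449 - 276*42 = -963449 - 1*11592 = -963449 - 11592 = -975041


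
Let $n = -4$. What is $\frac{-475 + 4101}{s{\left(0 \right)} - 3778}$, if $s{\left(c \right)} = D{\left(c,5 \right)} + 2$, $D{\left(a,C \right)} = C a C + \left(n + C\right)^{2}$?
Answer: $- \frac{3626}{3775} \approx -0.96053$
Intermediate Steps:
$D{\left(a,C \right)} = \left(-4 + C\right)^{2} + a C^{2}$ ($D{\left(a,C \right)} = C a C + \left(-4 + C\right)^{2} = a C^{2} + \left(-4 + C\right)^{2} = \left(-4 + C\right)^{2} + a C^{2}$)
$s{\left(c \right)} = 3 + 25 c$ ($s{\left(c \right)} = \left(\left(-4 + 5\right)^{2} + c 5^{2}\right) + 2 = \left(1^{2} + c 25\right) + 2 = \left(1 + 25 c\right) + 2 = 3 + 25 c$)
$\frac{-475 + 4101}{s{\left(0 \right)} - 3778} = \frac{-475 + 4101}{\left(3 + 25 \cdot 0\right) - 3778} = \frac{3626}{\left(3 + 0\right) - 3778} = \frac{3626}{3 - 3778} = \frac{3626}{-3775} = 3626 \left(- \frac{1}{3775}\right) = - \frac{3626}{3775}$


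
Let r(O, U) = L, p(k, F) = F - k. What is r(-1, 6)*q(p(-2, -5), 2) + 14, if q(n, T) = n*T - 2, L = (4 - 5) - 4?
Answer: 54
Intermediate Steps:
L = -5 (L = -1 - 4 = -5)
r(O, U) = -5
q(n, T) = -2 + T*n (q(n, T) = T*n - 2 = -2 + T*n)
r(-1, 6)*q(p(-2, -5), 2) + 14 = -5*(-2 + 2*(-5 - 1*(-2))) + 14 = -5*(-2 + 2*(-5 + 2)) + 14 = -5*(-2 + 2*(-3)) + 14 = -5*(-2 - 6) + 14 = -5*(-8) + 14 = 40 + 14 = 54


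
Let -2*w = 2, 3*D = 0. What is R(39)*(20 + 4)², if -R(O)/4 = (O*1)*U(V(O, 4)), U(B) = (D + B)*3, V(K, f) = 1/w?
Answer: 269568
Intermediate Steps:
D = 0 (D = (⅓)*0 = 0)
w = -1 (w = -½*2 = -1)
V(K, f) = -1 (V(K, f) = 1/(-1) = -1)
U(B) = 3*B (U(B) = (0 + B)*3 = B*3 = 3*B)
R(O) = 12*O (R(O) = -4*O*1*3*(-1) = -4*O*(-3) = -(-12)*O = 12*O)
R(39)*(20 + 4)² = (12*39)*(20 + 4)² = 468*24² = 468*576 = 269568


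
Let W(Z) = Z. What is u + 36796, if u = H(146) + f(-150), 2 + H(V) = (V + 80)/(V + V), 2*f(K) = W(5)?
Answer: 2686201/73 ≈ 36797.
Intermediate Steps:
f(K) = 5/2 (f(K) = (½)*5 = 5/2)
H(V) = -2 + (80 + V)/(2*V) (H(V) = -2 + (V + 80)/(V + V) = -2 + (80 + V)/((2*V)) = -2 + (80 + V)*(1/(2*V)) = -2 + (80 + V)/(2*V))
u = 93/73 (u = (-3/2 + 40/146) + 5/2 = (-3/2 + 40*(1/146)) + 5/2 = (-3/2 + 20/73) + 5/2 = -179/146 + 5/2 = 93/73 ≈ 1.2740)
u + 36796 = 93/73 + 36796 = 2686201/73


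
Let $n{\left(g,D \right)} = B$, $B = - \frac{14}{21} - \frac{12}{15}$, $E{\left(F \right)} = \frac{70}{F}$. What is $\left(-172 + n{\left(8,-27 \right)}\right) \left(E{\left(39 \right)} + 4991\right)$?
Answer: $- \frac{506658838}{585} \approx -8.6608 \cdot 10^{5}$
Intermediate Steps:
$B = - \frac{22}{15}$ ($B = \left(-14\right) \frac{1}{21} - \frac{4}{5} = - \frac{2}{3} - \frac{4}{5} = - \frac{22}{15} \approx -1.4667$)
$n{\left(g,D \right)} = - \frac{22}{15}$
$\left(-172 + n{\left(8,-27 \right)}\right) \left(E{\left(39 \right)} + 4991\right) = \left(-172 - \frac{22}{15}\right) \left(\frac{70}{39} + 4991\right) = - \frac{2602 \left(70 \cdot \frac{1}{39} + 4991\right)}{15} = - \frac{2602 \left(\frac{70}{39} + 4991\right)}{15} = \left(- \frac{2602}{15}\right) \frac{194719}{39} = - \frac{506658838}{585}$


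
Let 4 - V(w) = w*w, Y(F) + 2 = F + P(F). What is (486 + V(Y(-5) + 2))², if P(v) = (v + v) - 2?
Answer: 40401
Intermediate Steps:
P(v) = -2 + 2*v (P(v) = 2*v - 2 = -2 + 2*v)
Y(F) = -4 + 3*F (Y(F) = -2 + (F + (-2 + 2*F)) = -2 + (-2 + 3*F) = -4 + 3*F)
V(w) = 4 - w² (V(w) = 4 - w*w = 4 - w²)
(486 + V(Y(-5) + 2))² = (486 + (4 - ((-4 + 3*(-5)) + 2)²))² = (486 + (4 - ((-4 - 15) + 2)²))² = (486 + (4 - (-19 + 2)²))² = (486 + (4 - 1*(-17)²))² = (486 + (4 - 1*289))² = (486 + (4 - 289))² = (486 - 285)² = 201² = 40401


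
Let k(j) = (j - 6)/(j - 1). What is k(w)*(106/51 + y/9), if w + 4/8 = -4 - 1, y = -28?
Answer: -3634/1989 ≈ -1.8270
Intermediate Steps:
w = -11/2 (w = -½ + (-4 - 1) = -½ - 5 = -11/2 ≈ -5.5000)
k(j) = (-6 + j)/(-1 + j)
k(w)*(106/51 + y/9) = ((-6 - 11/2)/(-1 - 11/2))*(106/51 - 28/9) = (-23/2/(-13/2))*(106*(1/51) - 28*⅑) = (-2/13*(-23/2))*(106/51 - 28/9) = (23/13)*(-158/153) = -3634/1989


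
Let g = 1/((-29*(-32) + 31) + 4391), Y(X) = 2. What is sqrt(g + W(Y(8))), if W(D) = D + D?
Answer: sqrt(4579814)/1070 ≈ 2.0000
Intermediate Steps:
W(D) = 2*D
g = 1/5350 (g = 1/((928 + 31) + 4391) = 1/(959 + 4391) = 1/5350 ≈ 0.00018692)
sqrt(g + W(Y(8))) = sqrt(1/5350 + 2*2) = sqrt(1/5350 + 4) = sqrt(21401/5350) = sqrt(4579814)/1070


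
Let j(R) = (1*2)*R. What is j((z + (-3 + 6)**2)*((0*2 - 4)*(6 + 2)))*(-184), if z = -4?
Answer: 58880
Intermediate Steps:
j(R) = 2*R
j((z + (-3 + 6)**2)*((0*2 - 4)*(6 + 2)))*(-184) = (2*((-4 + (-3 + 6)**2)*((0*2 - 4)*(6 + 2))))*(-184) = (2*((-4 + 3**2)*((0 - 4)*8)))*(-184) = (2*((-4 + 9)*(-4*8)))*(-184) = (2*(5*(-32)))*(-184) = (2*(-160))*(-184) = -320*(-184) = 58880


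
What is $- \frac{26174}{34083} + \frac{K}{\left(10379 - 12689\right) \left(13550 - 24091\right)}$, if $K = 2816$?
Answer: $- \frac{1379292926}{1796344515} \approx -0.76783$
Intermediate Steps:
$- \frac{26174}{34083} + \frac{K}{\left(10379 - 12689\right) \left(13550 - 24091\right)} = - \frac{26174}{34083} + \frac{2816}{\left(10379 - 12689\right) \left(13550 - 24091\right)} = \left(-26174\right) \frac{1}{34083} + \frac{2816}{\left(-2310\right) \left(-10541\right)} = - \frac{26174}{34083} + \frac{2816}{24349710} = - \frac{26174}{34083} + 2816 \cdot \frac{1}{24349710} = - \frac{26174}{34083} + \frac{128}{1106805} = - \frac{1379292926}{1796344515}$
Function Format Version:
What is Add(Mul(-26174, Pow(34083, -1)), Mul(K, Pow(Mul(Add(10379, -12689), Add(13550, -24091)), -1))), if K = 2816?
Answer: Rational(-1379292926, 1796344515) ≈ -0.76783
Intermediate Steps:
Add(Mul(-26174, Pow(34083, -1)), Mul(K, Pow(Mul(Add(10379, -12689), Add(13550, -24091)), -1))) = Add(Mul(-26174, Pow(34083, -1)), Mul(2816, Pow(Mul(Add(10379, -12689), Add(13550, -24091)), -1))) = Add(Mul(-26174, Rational(1, 34083)), Mul(2816, Pow(Mul(-2310, -10541), -1))) = Add(Rational(-26174, 34083), Mul(2816, Pow(24349710, -1))) = Add(Rational(-26174, 34083), Mul(2816, Rational(1, 24349710))) = Add(Rational(-26174, 34083), Rational(128, 1106805)) = Rational(-1379292926, 1796344515)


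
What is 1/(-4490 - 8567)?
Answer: -1/13057 ≈ -7.6587e-5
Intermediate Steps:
1/(-4490 - 8567) = 1/(-13057) = -1/13057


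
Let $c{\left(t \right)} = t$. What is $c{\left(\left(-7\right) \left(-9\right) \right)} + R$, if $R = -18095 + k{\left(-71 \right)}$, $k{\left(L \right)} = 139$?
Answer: $-17893$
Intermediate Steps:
$R = -17956$ ($R = -18095 + 139 = -17956$)
$c{\left(\left(-7\right) \left(-9\right) \right)} + R = \left(-7\right) \left(-9\right) - 17956 = 63 - 17956 = -17893$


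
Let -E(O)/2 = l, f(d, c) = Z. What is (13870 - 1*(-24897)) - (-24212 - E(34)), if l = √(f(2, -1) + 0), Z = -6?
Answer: 62979 - 2*I*√6 ≈ 62979.0 - 4.899*I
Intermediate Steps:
f(d, c) = -6
l = I*√6 (l = √(-6 + 0) = √(-6) = I*√6 ≈ 2.4495*I)
E(O) = -2*I*√6
(13870 - 1*(-24897)) - (-24212 - E(34)) = (13870 - 1*(-24897)) - (-24212 - (-2)*I*√6) = (13870 + 24897) - (-24212 + 2*I*√6) = 38767 + (24212 - 2*I*√6) = 62979 - 2*I*√6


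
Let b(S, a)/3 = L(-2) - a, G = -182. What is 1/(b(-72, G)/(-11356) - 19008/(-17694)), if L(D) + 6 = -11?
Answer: 11162948/11505351 ≈ 0.97024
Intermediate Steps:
L(D) = -17 (L(D) = -6 - 11 = -17)
b(S, a) = -51 - 3*a (b(S, a) = 3*(-17 - a) = -51 - 3*a)
1/(b(-72, G)/(-11356) - 19008/(-17694)) = 1/((-51 - 3*(-182))/(-11356) - 19008/(-17694)) = 1/((-51 + 546)*(-1/11356) - 19008*(-1/17694)) = 1/(495*(-1/11356) + 1056/983) = 1/(-495/11356 + 1056/983) = 1/(11505351/11162948) = 11162948/11505351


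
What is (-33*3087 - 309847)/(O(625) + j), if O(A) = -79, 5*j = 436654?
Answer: -2058590/436259 ≈ -4.7187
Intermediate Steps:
j = 436654/5 (j = (⅕)*436654 = 436654/5 ≈ 87331.)
(-33*3087 - 309847)/(O(625) + j) = (-33*3087 - 309847)/(-79 + 436654/5) = (-101871 - 309847)/(436259/5) = -411718*5/436259 = -2058590/436259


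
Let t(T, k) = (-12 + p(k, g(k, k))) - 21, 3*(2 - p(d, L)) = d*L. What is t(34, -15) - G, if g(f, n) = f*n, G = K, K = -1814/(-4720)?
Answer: 2580933/2360 ≈ 1093.6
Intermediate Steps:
K = 907/2360 (K = -1814*(-1/4720) = 907/2360 ≈ 0.38432)
G = 907/2360 ≈ 0.38432
p(d, L) = 2 - L*d/3 (p(d, L) = 2 - d*L/3 = 2 - L*d/3)
t(T, k) = -31 - k³/3 (t(T, k) = (-12 + (2 - k*k*k/3)) - 21 = (-12 + (2 - k²*k/3)) - 21 = (-12 + (2 - k³/3)) - 21 = (-10 - k³/3) - 21 = -31 - k³/3)
t(34, -15) - G = (-31 - ⅓*(-15)³) - 1*907/2360 = (-31 - ⅓*(-3375)) - 907/2360 = (-31 + 1125) - 907/2360 = 1094 - 907/2360 = 2580933/2360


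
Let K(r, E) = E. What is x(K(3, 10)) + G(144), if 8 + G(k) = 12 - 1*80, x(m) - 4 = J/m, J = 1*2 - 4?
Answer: -361/5 ≈ -72.200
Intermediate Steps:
J = -2 (J = 2 - 4 = -2)
x(m) = 4 - 2/m
G(k) = -76 (G(k) = -8 + (12 - 1*80) = -8 + (12 - 80) = -8 - 68 = -76)
x(K(3, 10)) + G(144) = (4 - 2/10) - 76 = (4 - 2*⅒) - 76 = (4 - ⅕) - 76 = 19/5 - 76 = -361/5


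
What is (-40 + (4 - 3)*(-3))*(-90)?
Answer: 3870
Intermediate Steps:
(-40 + (4 - 3)*(-3))*(-90) = (-40 + 1*(-3))*(-90) = (-40 - 3)*(-90) = -43*(-90) = 3870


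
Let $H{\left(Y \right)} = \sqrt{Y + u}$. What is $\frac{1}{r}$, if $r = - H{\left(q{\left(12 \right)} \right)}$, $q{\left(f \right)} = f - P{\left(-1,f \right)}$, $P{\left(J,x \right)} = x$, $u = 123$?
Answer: $- \frac{\sqrt{123}}{123} \approx -0.090167$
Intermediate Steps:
$q{\left(f \right)} = 0$ ($q{\left(f \right)} = f - f = 0$)
$H{\left(Y \right)} = \sqrt{123 + Y}$ ($H{\left(Y \right)} = \sqrt{Y + 123} = \sqrt{123 + Y}$)
$r = - \sqrt{123}$ ($r = - \sqrt{123 + 0} = - \sqrt{123} \approx -11.091$)
$\frac{1}{r} = \frac{1}{\left(-1\right) \sqrt{123}} = - \frac{\sqrt{123}}{123}$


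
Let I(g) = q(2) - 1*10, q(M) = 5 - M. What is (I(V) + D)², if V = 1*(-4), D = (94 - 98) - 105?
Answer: 13456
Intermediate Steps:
D = -109 (D = -4 - 105 = -109)
V = -4
I(g) = -7 (I(g) = (5 - 1*2) - 1*10 = (5 - 2) - 10 = 3 - 10 = -7)
(I(V) + D)² = (-7 - 109)² = (-116)² = 13456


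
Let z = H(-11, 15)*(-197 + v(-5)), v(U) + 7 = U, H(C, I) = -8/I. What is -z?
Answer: -1672/15 ≈ -111.47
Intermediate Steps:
v(U) = -7 + U
z = 1672/15 (z = (-8/15)*(-197 + (-7 - 5)) = (-8*1/15)*(-197 - 12) = -8/15*(-209) = 1672/15 ≈ 111.47)
-z = -1*1672/15 = -1672/15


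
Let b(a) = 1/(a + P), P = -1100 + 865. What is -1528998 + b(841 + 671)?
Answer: -1952530445/1277 ≈ -1.5290e+6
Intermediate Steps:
P = -235
b(a) = 1/(-235 + a) (b(a) = 1/(a - 235) = 1/(-235 + a))
-1528998 + b(841 + 671) = -1528998 + 1/(-235 + (841 + 671)) = -1528998 + 1/(-235 + 1512) = -1528998 + 1/1277 = -1952530445/1277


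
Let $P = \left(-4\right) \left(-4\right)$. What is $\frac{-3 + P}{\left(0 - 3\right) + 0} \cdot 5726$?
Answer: $- \frac{74438}{3} \approx -24813.0$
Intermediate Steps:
$P = 16$
$\frac{-3 + P}{\left(0 - 3\right) + 0} \cdot 5726 = \frac{-3 + 16}{\left(0 - 3\right) + 0} \cdot 5726 = \frac{1}{-3 + 0} \cdot 13 \cdot 5726 = \frac{1}{-3} \cdot 13 \cdot 5726 = \left(- \frac{1}{3}\right) 13 \cdot 5726 = \left(- \frac{13}{3}\right) 5726 = - \frac{74438}{3}$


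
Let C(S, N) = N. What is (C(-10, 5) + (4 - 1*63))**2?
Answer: 2916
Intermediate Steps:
(C(-10, 5) + (4 - 1*63))**2 = (5 + (4 - 1*63))**2 = (5 + (4 - 63))**2 = (5 - 59)**2 = (-54)**2 = 2916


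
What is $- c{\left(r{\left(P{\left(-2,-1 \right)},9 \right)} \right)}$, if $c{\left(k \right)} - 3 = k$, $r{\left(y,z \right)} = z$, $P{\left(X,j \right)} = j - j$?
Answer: $-12$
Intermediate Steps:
$P{\left(X,j \right)} = 0$
$c{\left(k \right)} = 3 + k$
$- c{\left(r{\left(P{\left(-2,-1 \right)},9 \right)} \right)} = - (3 + 9) = \left(-1\right) 12 = -12$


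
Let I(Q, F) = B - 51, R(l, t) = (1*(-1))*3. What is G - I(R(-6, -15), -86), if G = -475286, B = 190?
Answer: -475425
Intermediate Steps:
R(l, t) = -3 (R(l, t) = -1*3 = -3)
I(Q, F) = 139 (I(Q, F) = 190 - 51 = 139)
G - I(R(-6, -15), -86) = -475286 - 1*139 = -475286 - 139 = -475425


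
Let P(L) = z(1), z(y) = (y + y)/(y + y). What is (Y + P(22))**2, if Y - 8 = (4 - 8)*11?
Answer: 1225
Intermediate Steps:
Y = -36 (Y = 8 + (4 - 8)*11 = 8 - 4*11 = 8 - 44 = -36)
z(y) = 1 (z(y) = (2*y)/((2*y)) = (2*y)*(1/(2*y)) = 1)
P(L) = 1
(Y + P(22))**2 = (-36 + 1)**2 = (-35)**2 = 1225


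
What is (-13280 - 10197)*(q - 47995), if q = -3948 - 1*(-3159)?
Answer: 1145301968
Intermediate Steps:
q = -789 (q = -3948 + 3159 = -789)
(-13280 - 10197)*(q - 47995) = (-13280 - 10197)*(-789 - 47995) = -23477*(-48784) = 1145301968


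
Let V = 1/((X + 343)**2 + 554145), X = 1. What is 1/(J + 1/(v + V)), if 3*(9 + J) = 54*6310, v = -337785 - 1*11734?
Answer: 235044886638/26694282819691817 ≈ 8.8051e-6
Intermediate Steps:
v = -349519 (v = -337785 - 11734 = -349519)
V = 1/672481 (V = 1/((1 + 343)**2 + 554145) = 1/(344**2 + 554145) = 1/(118336 + 554145) = 1/672481 ≈ 1.4870e-6)
J = 113571 (J = -9 + (54*6310)/3 = -9 + (1/3)*340740 = -9 + 113580 = 113571)
1/(J + 1/(v + V)) = 1/(113571 + 1/(-349519 + 1/672481)) = 1/(113571 + 1/(-235044886638/672481)) = 1/(113571 - 672481/235044886638) = 1/(26694282819691817/235044886638) = 235044886638/26694282819691817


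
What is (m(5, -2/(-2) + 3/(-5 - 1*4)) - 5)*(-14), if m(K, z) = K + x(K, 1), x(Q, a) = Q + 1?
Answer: -84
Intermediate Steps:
x(Q, a) = 1 + Q
m(K, z) = 1 + 2*K (m(K, z) = K + (1 + K) = 1 + 2*K)
(m(5, -2/(-2) + 3/(-5 - 1*4)) - 5)*(-14) = ((1 + 2*5) - 5)*(-14) = ((1 + 10) - 5)*(-14) = (11 - 5)*(-14) = 6*(-14) = -84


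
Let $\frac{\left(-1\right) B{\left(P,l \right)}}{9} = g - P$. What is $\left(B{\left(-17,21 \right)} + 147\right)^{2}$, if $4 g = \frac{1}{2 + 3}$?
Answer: $\frac{16641}{400} \approx 41.602$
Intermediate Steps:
$g = \frac{1}{20}$ ($g = \frac{1}{4 \left(2 + 3\right)} = \frac{1}{4 \cdot 5} = \frac{1}{4} \cdot \frac{1}{5} = \frac{1}{20} \approx 0.05$)
$B{\left(P,l \right)} = - \frac{9}{20} + 9 P$ ($B{\left(P,l \right)} = - 9 \left(\frac{1}{20} - P\right) = - \frac{9}{20} + 9 P$)
$\left(B{\left(-17,21 \right)} + 147\right)^{2} = \left(\left(- \frac{9}{20} + 9 \left(-17\right)\right) + 147\right)^{2} = \left(\left(- \frac{9}{20} - 153\right) + 147\right)^{2} = \left(- \frac{3069}{20} + 147\right)^{2} = \left(- \frac{129}{20}\right)^{2} = \frac{16641}{400}$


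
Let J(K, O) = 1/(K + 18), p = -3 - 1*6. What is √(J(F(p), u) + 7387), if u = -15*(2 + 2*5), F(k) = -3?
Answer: √1662090/15 ≈ 85.948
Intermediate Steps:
p = -9 (p = -3 - 6 = -9)
u = -180 (u = -15*(2 + 10) = -15*12 = -180)
J(K, O) = 1/(18 + K)
√(J(F(p), u) + 7387) = √(1/(18 - 3) + 7387) = √(1/15 + 7387) = √(110806/15) = √1662090/15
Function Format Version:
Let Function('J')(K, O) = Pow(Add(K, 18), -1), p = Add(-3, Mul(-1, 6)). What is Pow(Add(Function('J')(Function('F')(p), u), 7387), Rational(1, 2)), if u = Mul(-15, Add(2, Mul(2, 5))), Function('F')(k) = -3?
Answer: Mul(Rational(1, 15), Pow(1662090, Rational(1, 2))) ≈ 85.948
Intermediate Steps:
p = -9 (p = Add(-3, -6) = -9)
u = -180 (u = Mul(-15, Add(2, 10)) = Mul(-15, 12) = -180)
Function('J')(K, O) = Pow(Add(18, K), -1)
Pow(Add(Function('J')(Function('F')(p), u), 7387), Rational(1, 2)) = Pow(Add(Pow(Add(18, -3), -1), 7387), Rational(1, 2)) = Pow(Add(Pow(15, -1), 7387), Rational(1, 2)) = Pow(Add(Rational(1, 15), 7387), Rational(1, 2)) = Pow(Rational(110806, 15), Rational(1, 2)) = Mul(Rational(1, 15), Pow(1662090, Rational(1, 2)))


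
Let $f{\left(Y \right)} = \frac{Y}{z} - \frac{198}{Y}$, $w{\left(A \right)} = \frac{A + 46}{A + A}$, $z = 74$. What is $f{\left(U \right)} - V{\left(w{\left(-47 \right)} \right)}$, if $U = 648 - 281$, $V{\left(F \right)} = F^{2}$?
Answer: $\frac{530309887}{119984044} \approx 4.4198$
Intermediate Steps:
$w{\left(A \right)} = \frac{46 + A}{2 A}$
$U = 367$
$f{\left(Y \right)} = - \frac{198}{Y} + \frac{Y}{74}$ ($f{\left(Y \right)} = \frac{Y}{74} - \frac{198}{Y} = - \frac{198}{Y} + \frac{Y}{74}$)
$f{\left(U \right)} - V{\left(w{\left(-47 \right)} \right)} = \left(- \frac{198}{367} + \frac{1}{74} \cdot 367\right) - \left(\frac{46 - 47}{2 \left(-47\right)}\right)^{2} = \left(\left(-198\right) \frac{1}{367} + \frac{367}{74}\right) - \left(\frac{1}{2} \left(- \frac{1}{47}\right) \left(-1\right)\right)^{2} = \left(- \frac{198}{367} + \frac{367}{74}\right) - \left(\frac{1}{94}\right)^{2} = \frac{120037}{27158} - \frac{1}{8836} = \frac{530309887}{119984044}$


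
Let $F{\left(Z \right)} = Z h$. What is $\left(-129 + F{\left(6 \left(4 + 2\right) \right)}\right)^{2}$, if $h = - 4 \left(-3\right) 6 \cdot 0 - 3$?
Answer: $56169$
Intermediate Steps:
$h = -3$ ($h = - 4 \left(\left(-18\right) 0\right) - 3 = \left(-4\right) 0 - 3 = 0 - 3 = -3$)
$F{\left(Z \right)} = - 3 Z$ ($F{\left(Z \right)} = Z \left(-3\right) = - 3 Z$)
$\left(-129 + F{\left(6 \left(4 + 2\right) \right)}\right)^{2} = \left(-129 - 3 \cdot 6 \left(4 + 2\right)\right)^{2} = \left(-129 - 3 \cdot 6 \cdot 6\right)^{2} = \left(-129 - 108\right)^{2} = \left(-237\right)^{2} = 56169$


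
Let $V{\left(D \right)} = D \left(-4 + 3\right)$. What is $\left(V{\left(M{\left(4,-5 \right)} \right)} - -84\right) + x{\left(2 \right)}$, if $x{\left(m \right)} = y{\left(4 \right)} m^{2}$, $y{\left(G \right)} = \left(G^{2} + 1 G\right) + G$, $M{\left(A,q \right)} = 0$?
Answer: $180$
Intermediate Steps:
$y{\left(G \right)} = G^{2} + 2 G$ ($y{\left(G \right)} = \left(G^{2} + G\right) + G = \left(G + G^{2}\right) + G = G^{2} + 2 G$)
$V{\left(D \right)} = - D$ ($V{\left(D \right)} = D \left(-1\right) = - D$)
$x{\left(m \right)} = 24 m^{2}$ ($x{\left(m \right)} = 4 \left(2 + 4\right) m^{2} = 4 \cdot 6 m^{2} = 24 m^{2}$)
$\left(V{\left(M{\left(4,-5 \right)} \right)} - -84\right) + x{\left(2 \right)} = \left(\left(-1\right) 0 - -84\right) + 24 \cdot 2^{2} = \left(0 + 84\right) + 24 \cdot 4 = 84 + 96 = 180$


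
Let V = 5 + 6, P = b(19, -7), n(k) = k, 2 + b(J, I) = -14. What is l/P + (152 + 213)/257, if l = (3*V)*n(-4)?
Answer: 9941/1028 ≈ 9.6702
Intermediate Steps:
b(J, I) = -16 (b(J, I) = -2 - 14 = -16)
P = -16
V = 11
l = -132 (l = (3*11)*(-4) = 33*(-4) = -132)
l/P + (152 + 213)/257 = -132/(-16) + (152 + 213)/257 = -132*(-1/16) + 365*(1/257) = 33/4 + 365/257 = 9941/1028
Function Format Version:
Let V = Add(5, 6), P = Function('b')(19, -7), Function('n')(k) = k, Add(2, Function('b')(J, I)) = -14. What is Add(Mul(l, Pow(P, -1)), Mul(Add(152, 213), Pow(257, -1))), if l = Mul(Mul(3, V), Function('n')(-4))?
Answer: Rational(9941, 1028) ≈ 9.6702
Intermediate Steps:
Function('b')(J, I) = -16 (Function('b')(J, I) = Add(-2, -14) = -16)
P = -16
V = 11
l = -132 (l = Mul(Mul(3, 11), -4) = Mul(33, -4) = -132)
Add(Mul(l, Pow(P, -1)), Mul(Add(152, 213), Pow(257, -1))) = Add(Mul(-132, Pow(-16, -1)), Mul(Add(152, 213), Pow(257, -1))) = Add(Mul(-132, Rational(-1, 16)), Mul(365, Rational(1, 257))) = Add(Rational(33, 4), Rational(365, 257)) = Rational(9941, 1028)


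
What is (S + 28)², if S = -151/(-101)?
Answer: 8874441/10201 ≈ 869.96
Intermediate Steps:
S = 151/101 (S = -151*(-1/101) = 151/101 ≈ 1.4950)
(S + 28)² = (151/101 + 28)² = (2979/101)² = 8874441/10201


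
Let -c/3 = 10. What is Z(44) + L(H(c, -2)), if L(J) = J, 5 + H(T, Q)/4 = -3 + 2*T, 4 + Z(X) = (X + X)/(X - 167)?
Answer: -34036/123 ≈ -276.72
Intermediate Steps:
Z(X) = -4 + 2*X/(-167 + X) (Z(X) = -4 + (X + X)/(X - 167) = -4 + (2*X)/(-167 + X) = -4 + 2*X/(-167 + X))
c = -30 (c = -3*10 = -30)
H(T, Q) = -32 + 8*T (H(T, Q) = -20 + 4*(-3 + 2*T) = -20 + (-12 + 8*T) = -32 + 8*T)
Z(44) + L(H(c, -2)) = 2*(334 - 1*44)/(-167 + 44) + (-32 + 8*(-30)) = 2*(334 - 44)/(-123) + (-32 - 240) = 2*(-1/123)*290 - 272 = -580/123 - 272 = -34036/123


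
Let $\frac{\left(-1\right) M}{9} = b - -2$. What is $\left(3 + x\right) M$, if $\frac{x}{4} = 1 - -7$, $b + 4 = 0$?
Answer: $630$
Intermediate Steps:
$b = -4$ ($b = -4 + 0 = -4$)
$M = 18$ ($M = - 9 \left(-4 - -2\right) = - 9 \left(-4 + 2\right) = \left(-9\right) \left(-2\right) = 18$)
$x = 32$ ($x = 4 \left(1 - -7\right) = 4 \left(1 + 7\right) = 4 \cdot 8 = 32$)
$\left(3 + x\right) M = \left(3 + 32\right) 18 = 35 \cdot 18 = 630$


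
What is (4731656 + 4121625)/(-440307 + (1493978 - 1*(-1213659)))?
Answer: 8853281/2267330 ≈ 3.9047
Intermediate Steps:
(4731656 + 4121625)/(-440307 + (1493978 - 1*(-1213659))) = 8853281/(-440307 + (1493978 + 1213659)) = 8853281/(-440307 + 2707637) = 8853281/2267330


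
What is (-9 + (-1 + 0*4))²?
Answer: 100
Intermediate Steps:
(-9 + (-1 + 0*4))² = (-9 + (-1 + 0))² = (-9 - 1)² = (-10)² = 100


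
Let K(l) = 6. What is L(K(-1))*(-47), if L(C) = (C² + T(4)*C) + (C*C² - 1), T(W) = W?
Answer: -12925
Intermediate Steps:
L(C) = -1 + C² + C³ + 4*C (L(C) = (C² + 4*C) + (C*C² - 1) = (C² + 4*C) + (C³ - 1) = (C² + 4*C) + (-1 + C³) = -1 + C² + C³ + 4*C)
L(K(-1))*(-47) = (-1 + 6² + 6³ + 4*6)*(-47) = (-1 + 36 + 216 + 24)*(-47) = 275*(-47) = -12925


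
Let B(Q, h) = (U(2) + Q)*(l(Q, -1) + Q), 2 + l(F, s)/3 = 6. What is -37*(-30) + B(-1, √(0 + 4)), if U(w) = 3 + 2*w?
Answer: 1176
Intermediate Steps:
l(F, s) = 12 (l(F, s) = -6 + 3*6 = -6 + 18 = 12)
B(Q, h) = (7 + Q)*(12 + Q) (B(Q, h) = ((3 + 2*2) + Q)*(12 + Q) = ((3 + 4) + Q)*(12 + Q) = (7 + Q)*(12 + Q))
-37*(-30) + B(-1, √(0 + 4)) = -37*(-30) + (84 + (-1)² + 19*(-1)) = 1110 + (84 + 1 - 19) = 1110 + 66 = 1176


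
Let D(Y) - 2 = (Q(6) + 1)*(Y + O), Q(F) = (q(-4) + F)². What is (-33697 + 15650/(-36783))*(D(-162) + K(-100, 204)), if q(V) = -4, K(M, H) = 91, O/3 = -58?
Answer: 655691480129/12261 ≈ 5.3478e+7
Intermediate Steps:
O = -174 (O = 3*(-58) = -174)
Q(F) = (-4 + F)²
D(Y) = -868 + 5*Y (D(Y) = 2 + ((-4 + 6)² + 1)*(Y - 174) = 2 + (2² + 1)*(-174 + Y) = 2 + (4 + 1)*(-174 + Y) = 2 + 5*(-174 + Y) = 2 + (-870 + 5*Y) = -868 + 5*Y)
(-33697 + 15650/(-36783))*(D(-162) + K(-100, 204)) = (-33697 + 15650/(-36783))*((-868 + 5*(-162)) + 91) = (-33697 + 15650*(-1/36783))*((-868 - 810) + 91) = (-33697 - 15650/36783)*(-1678 + 91) = -1239492401/36783*(-1587) = 655691480129/12261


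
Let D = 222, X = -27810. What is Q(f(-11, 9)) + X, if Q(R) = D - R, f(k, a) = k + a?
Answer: -27586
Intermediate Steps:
f(k, a) = a + k
Q(R) = 222 - R
Q(f(-11, 9)) + X = (222 - (9 - 11)) - 27810 = (222 - 1*(-2)) - 27810 = (222 + 2) - 27810 = 224 - 27810 = -27586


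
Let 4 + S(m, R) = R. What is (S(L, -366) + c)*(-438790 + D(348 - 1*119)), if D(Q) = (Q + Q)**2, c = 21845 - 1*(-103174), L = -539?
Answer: -28547861874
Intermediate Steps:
S(m, R) = -4 + R
c = 125019 (c = 21845 + 103174 = 125019)
D(Q) = 4*Q**2 (D(Q) = (2*Q)**2 = 4*Q**2)
(S(L, -366) + c)*(-438790 + D(348 - 1*119)) = ((-4 - 366) + 125019)*(-438790 + 4*(348 - 1*119)**2) = (-370 + 125019)*(-438790 + 4*(348 - 119)**2) = 124649*(-438790 + 4*229**2) = 124649*(-438790 + 4*52441) = 124649*(-438790 + 209764) = 124649*(-229026) = -28547861874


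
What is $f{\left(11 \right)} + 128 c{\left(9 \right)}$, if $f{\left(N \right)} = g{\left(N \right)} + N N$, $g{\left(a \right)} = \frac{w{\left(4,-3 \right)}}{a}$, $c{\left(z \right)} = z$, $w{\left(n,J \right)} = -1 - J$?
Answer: $\frac{14005}{11} \approx 1273.2$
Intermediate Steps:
$g{\left(a \right)} = \frac{2}{a}$ ($g{\left(a \right)} = \frac{-1 - -3}{a} = \frac{-1 + 3}{a} = \frac{2}{a}$)
$f{\left(N \right)} = N^{2} + \frac{2}{N}$ ($f{\left(N \right)} = \frac{2}{N} + N N = \frac{2}{N} + N^{2} = N^{2} + \frac{2}{N}$)
$f{\left(11 \right)} + 128 c{\left(9 \right)} = \frac{2 + 11^{3}}{11} + 128 \cdot 9 = \frac{2 + 1331}{11} + 1152 = \frac{1}{11} \cdot 1333 + 1152 = \frac{1333}{11} + 1152 = \frac{14005}{11}$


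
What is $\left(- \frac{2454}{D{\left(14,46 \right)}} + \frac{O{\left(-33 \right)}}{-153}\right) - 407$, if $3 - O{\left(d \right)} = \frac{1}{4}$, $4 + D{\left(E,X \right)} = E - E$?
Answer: $\frac{126367}{612} \approx 206.48$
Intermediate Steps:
$D{\left(E,X \right)} = -4$ ($D{\left(E,X \right)} = -4 + \left(E - E\right) = -4 + 0 = -4$)
$O{\left(d \right)} = \frac{11}{4}$ ($O{\left(d \right)} = 3 - \frac{1}{4} = \frac{11}{4}$)
$\left(- \frac{2454}{D{\left(14,46 \right)}} + \frac{O{\left(-33 \right)}}{-153}\right) - 407 = \left(- \frac{2454}{-4} + \frac{11}{4 \left(-153\right)}\right) - 407 = \left(\left(-2454\right) \left(- \frac{1}{4}\right) + \frac{11}{4} \left(- \frac{1}{153}\right)\right) - 407 = \left(\frac{1227}{2} - \frac{11}{612}\right) - 407 = \frac{375451}{612} - 407 = \frac{126367}{612}$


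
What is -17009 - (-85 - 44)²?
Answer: -33650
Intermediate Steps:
-17009 - (-85 - 44)² = -17009 - 1*(-129)² = -17009 - 1*16641 = -17009 - 16641 = -33650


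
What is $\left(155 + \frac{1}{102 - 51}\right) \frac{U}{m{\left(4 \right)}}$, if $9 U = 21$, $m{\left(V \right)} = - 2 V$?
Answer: $- \frac{27671}{612} \approx -45.214$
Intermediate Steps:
$U = \frac{7}{3}$ ($U = \frac{1}{9} \cdot 21 = \frac{7}{3} \approx 2.3333$)
$\left(155 + \frac{1}{102 - 51}\right) \frac{U}{m{\left(4 \right)}} = \left(155 + \frac{1}{102 - 51}\right) \frac{7}{3 \left(\left(-2\right) 4\right)} = \left(155 + \frac{1}{51}\right) \frac{7}{3 \left(-8\right)} = \left(155 + \frac{1}{51}\right) \frac{7}{3} \left(- \frac{1}{8}\right) = \frac{7906}{51} \left(- \frac{7}{24}\right) = - \frac{27671}{612}$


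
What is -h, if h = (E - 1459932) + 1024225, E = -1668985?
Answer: 2104692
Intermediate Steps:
h = -2104692 (h = (-1668985 - 1459932) + 1024225 = -3128917 + 1024225 = -2104692)
-h = -1*(-2104692) = 2104692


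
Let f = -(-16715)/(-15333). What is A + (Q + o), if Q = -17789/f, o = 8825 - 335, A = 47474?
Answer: 1208196997/16715 ≈ 72282.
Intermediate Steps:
o = 8490
f = -16715/15333 (f = -(-16715)*(-1)/15333 = -1*16715/15333 = -16715/15333 ≈ -1.0901)
Q = 272758737/16715 (Q = -17789/(-16715/15333) = -17789*(-15333/16715) = 272758737/16715 ≈ 16318.)
A + (Q + o) = 47474 + (272758737/16715 + 8490) = 47474 + 414669087/16715 = 1208196997/16715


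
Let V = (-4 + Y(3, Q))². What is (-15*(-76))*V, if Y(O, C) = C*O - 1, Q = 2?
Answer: 1140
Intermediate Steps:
Y(O, C) = -1 + C*O
V = 1 (V = (-4 + (-1 + 2*3))² = (-4 + (-1 + 6))² = (-4 + 5)² = 1² = 1)
(-15*(-76))*V = -15*(-76)*1 = 1140*1 = 1140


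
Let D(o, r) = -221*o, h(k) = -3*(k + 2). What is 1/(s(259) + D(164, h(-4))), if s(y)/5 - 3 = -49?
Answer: -1/36474 ≈ -2.7417e-5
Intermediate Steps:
s(y) = -230 (s(y) = 15 + 5*(-49) = 15 - 245 = -230)
h(k) = -6 - 3*k (h(k) = -3*(2 + k) = -6 - 3*k)
1/(s(259) + D(164, h(-4))) = 1/(-230 - 221*164) = 1/(-230 - 36244) = 1/(-36474) = -1/36474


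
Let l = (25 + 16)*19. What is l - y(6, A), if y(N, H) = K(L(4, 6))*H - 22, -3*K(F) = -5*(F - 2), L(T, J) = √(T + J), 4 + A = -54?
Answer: 1823/3 + 290*√10/3 ≈ 913.35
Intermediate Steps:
A = -58 (A = -4 - 54 = -58)
L(T, J) = √(J + T)
K(F) = -10/3 + 5*F/3 (K(F) = -(-5)*(F - 2)/3 = -(-5)*(-2 + F)/3 = -(10 - 5*F)/3 = -10/3 + 5*F/3)
y(N, H) = -22 + H*(-10/3 + 5*√10/3) (y(N, H) = (-10/3 + 5*√(6 + 4)/3)*H - 22 = (-10/3 + 5*√10/3)*H - 22 = H*(-10/3 + 5*√10/3) - 22 = -22 + H*(-10/3 + 5*√10/3))
l = 779 (l = 41*19 = 779)
l - y(6, A) = 779 - (-22 - 5/3*(-58)*(2 - √10)) = 779 - (-22 + (580/3 - 290*√10/3)) = 779 - (514/3 - 290*√10/3) = 779 + (-514/3 + 290*√10/3) = 1823/3 + 290*√10/3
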